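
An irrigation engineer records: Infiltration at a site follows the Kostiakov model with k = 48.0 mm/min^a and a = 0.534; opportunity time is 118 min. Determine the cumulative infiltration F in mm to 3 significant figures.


Approach: apply the Kostiakov infiltration equation, F = k*t^a.
F = 48.0 * 118^0.534 = 613 mm
Therefore the cumulative infiltration F = 613 mm.


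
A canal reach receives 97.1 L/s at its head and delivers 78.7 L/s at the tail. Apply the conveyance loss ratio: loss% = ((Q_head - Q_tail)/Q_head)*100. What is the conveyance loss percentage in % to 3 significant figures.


loss = ((97.1 - 78.7)/97.1)*100 = 18.9 %
Therefore the conveyance loss percentage = 18.9 %.


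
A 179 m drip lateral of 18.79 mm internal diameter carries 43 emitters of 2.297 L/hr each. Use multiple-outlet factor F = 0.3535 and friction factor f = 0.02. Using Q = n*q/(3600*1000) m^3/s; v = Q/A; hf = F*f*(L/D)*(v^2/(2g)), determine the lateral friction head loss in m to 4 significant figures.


Q = 43*2.297/(3600*1000) = 2.74364e-05 m^3/s
A = pi*(18.79e-3/2)^2 = 2.77296e-04 m^2, so v = Q/A = 0.0989426 m/s
hf = 0.3535*0.02*(179/0.01879)*(0.0989426^2/(2*9.81)) = 0.03361 m
Therefore the lateral friction head loss = 0.03361 m.


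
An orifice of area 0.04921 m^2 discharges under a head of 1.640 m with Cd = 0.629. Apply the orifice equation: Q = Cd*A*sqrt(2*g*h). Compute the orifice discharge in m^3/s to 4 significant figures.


Q = 0.629 * 0.04921 * sqrt(2*9.81*1.640) = 0.1756 m^3/s
Therefore the orifice discharge = 0.1756 m^3/s.


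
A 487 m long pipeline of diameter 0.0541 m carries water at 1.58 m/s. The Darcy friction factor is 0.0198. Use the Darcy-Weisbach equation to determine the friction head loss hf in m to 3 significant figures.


Approach: apply the Darcy-Weisbach equation, hf = f*(L/D)*(v^2/(2g)).
hf = 0.0198 * (487/0.0541) * (1.58^2 / (2*9.81))
hf = 22.7 m
Therefore the friction head loss hf = 22.7 m.


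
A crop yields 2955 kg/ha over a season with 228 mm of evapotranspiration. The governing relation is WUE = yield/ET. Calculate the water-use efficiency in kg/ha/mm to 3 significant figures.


WUE = 2955 / 228 = 13.0 kg/ha/mm
Therefore the water-use efficiency = 13.0 kg/ha/mm.


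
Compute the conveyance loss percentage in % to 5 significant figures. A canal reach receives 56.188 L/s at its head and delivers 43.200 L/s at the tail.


Approach: apply the conveyance loss ratio, loss% = ((Q_head - Q_tail)/Q_head)*100.
loss = ((56.188 - 43.200)/56.188)*100 = 23.115 %
Therefore the conveyance loss percentage = 23.115 %.


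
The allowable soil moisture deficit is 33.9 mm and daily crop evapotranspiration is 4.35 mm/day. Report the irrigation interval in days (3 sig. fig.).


Approach: apply the irrigation interval relation, interval = SMD / ETc.
interval = 33.9 / 4.35 = 7.79 days
Therefore the irrigation interval = 7.79 days.


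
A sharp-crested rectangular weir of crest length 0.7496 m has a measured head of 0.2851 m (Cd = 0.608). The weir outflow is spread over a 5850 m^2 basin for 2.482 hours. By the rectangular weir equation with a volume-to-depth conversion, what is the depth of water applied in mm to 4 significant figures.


Approach: apply the rectangular weir equation with a volume-to-depth conversion, Q = (2/3)*Cd*L*sqrt(2g)*H^1.5; d = Q*t/A * 1000.
Step 1 — weir discharge:
  Q = (2/3)*0.608*0.7496*sqrt(2*9.81)*0.2851^1.5 = 0.204874 m^3/s
Step 2 — volume: V = 0.204874 * 2.482*3600 = 1830.59 m^3
Step 3 — depth: d = V/A * 1000 = 1830.59/5850 * 1000 = 312.9 mm
Therefore the depth of water applied = 312.9 mm.


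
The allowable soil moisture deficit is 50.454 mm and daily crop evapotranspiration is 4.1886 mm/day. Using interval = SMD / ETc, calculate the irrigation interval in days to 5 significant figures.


interval = 50.454 / 4.1886 = 12.046 days
Therefore the irrigation interval = 12.046 days.


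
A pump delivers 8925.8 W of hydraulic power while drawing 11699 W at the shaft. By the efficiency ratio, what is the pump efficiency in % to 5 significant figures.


Approach: apply the efficiency ratio, eta = (P_out/P_in)*100.
eta = (8925.8 / 11699) * 100 = 76.295 %
Therefore the pump efficiency = 76.295 %.


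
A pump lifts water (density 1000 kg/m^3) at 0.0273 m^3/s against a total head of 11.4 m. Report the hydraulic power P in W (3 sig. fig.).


Approach: apply the hydraulic power relation, P = rho*g*Q*H.
P = 1000 * 9.81 * 0.0273 * 11.4 = 3050 W
Therefore the hydraulic power P = 3050 W.


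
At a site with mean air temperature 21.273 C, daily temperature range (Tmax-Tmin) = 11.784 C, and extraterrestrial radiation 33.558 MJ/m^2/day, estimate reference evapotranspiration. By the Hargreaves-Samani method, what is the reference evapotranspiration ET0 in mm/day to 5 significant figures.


Approach: apply the Hargreaves-Samani method, ET0 = 0.0023*(Tmean+17.8)*sqrt(Tmax-Tmin)*0.408*Ra.
ET0 = 0.0023*(21.273+17.8)*sqrt(11.784)*0.408*33.558 = 4.2238 mm/day
Therefore the reference evapotranspiration ET0 = 4.2238 mm/day.


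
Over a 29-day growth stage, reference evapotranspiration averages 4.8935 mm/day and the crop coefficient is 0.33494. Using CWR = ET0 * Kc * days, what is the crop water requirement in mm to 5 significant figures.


CWR = 4.8935 * 0.33494 * 29 = 47.532 mm
Therefore the crop water requirement = 47.532 mm.


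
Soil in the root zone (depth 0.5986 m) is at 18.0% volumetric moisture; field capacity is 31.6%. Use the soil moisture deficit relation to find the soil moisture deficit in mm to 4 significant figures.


Approach: apply the soil moisture deficit relation, SMD = (FC - theta)/100 * depth * 1000.
SMD = (31.6 - 18.0)/100 * 0.5986 * 1000 = 81.41 mm
Therefore the soil moisture deficit = 81.41 mm.


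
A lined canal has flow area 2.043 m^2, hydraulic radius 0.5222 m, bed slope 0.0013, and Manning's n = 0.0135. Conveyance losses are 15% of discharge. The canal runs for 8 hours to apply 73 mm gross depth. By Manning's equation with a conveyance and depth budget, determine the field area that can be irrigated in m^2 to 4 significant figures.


Approach: apply Manning's equation with a conveyance and depth budget, Q = (1/n)*A*R^(2/3)*S^(1/2); Q_field = Q*(1-loss); Area = Q_field*t/(d/1000).
Step 1 — canal discharge (Manning's equation):
  Q = (1/0.0135) * 2.043 * 0.5222^(2/3) * 0.0013^(1/2) = 3.53832 m^3/s
Step 2 — delivered flow: Q_field = 3.53832*(1 - 15/100) = 3.00757 m^3/s
Step 3 — volume delivered: V = 3.00757 * 8*3600 = 86618.2 m^3
Step 4 — area served: A = V / (depth/1000) = 86618.2 / 0.073 = 1187000 m^2
Therefore the field area that can be irrigated = 1187000 m^2.


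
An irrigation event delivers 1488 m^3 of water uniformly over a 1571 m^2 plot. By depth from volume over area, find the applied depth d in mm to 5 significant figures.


Approach: apply depth from volume over area, d = (V/A)*1000.
d = (1488 / 1571) * 1000 = 947.17 mm
Therefore the applied depth d = 947.17 mm.


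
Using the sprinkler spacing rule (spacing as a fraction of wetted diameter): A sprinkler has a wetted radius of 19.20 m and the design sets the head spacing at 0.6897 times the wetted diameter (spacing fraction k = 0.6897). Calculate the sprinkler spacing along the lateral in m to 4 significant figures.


Approach: apply the sprinkler spacing rule (spacing as a fraction of wetted diameter), S = k*(2*R).
S = 0.6897 * (2 * 19.20) = 26.48 m
Therefore the sprinkler spacing along the lateral = 26.48 m.


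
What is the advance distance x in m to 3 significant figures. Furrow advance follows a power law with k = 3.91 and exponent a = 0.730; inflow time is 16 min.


Approach: apply the power-law advance function, x = k*t^a.
x = 3.91 * 16^0.730 = 29.6 m
Therefore the advance distance x = 29.6 m.


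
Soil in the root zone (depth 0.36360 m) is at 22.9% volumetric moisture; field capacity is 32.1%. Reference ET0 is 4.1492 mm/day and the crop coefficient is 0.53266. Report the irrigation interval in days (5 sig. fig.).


Approach: apply soil-water budget scheduling, SMD = (FC-theta)/100*depth*1000; ETc = ET0*Kc; interval = SMD/ETc.
Step 1 — soil moisture deficit:
  SMD = (32.1 - 22.9)/100 * 0.36360 * 1000 = 33.45120 mm
Step 2 — daily crop ET (ETc = ET0*Kc):
  ETc = 4.1492 * 0.53266 = 2.210113 mm/day
Step 3 — irrigation interval (SMD/ETc):
  interval = 33.45120 / 2.210113 = 15.136 days
Therefore the irrigation interval = 15.136 days.


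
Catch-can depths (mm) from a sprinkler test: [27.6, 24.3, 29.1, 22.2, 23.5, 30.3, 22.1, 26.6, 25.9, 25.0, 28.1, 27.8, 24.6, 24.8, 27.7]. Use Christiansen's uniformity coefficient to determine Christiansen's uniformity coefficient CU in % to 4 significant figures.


Approach: apply Christiansen's uniformity coefficient, CU = (1 - mean_abs_deviation/mean)*100.
mean = 25.9733 mm
mean |d_i - mean| = 2.05156 mm
CU = (1 - 2.05156/25.9733)*100 = 92.10 %
Therefore Christiansen's uniformity coefficient CU = 92.10 %.


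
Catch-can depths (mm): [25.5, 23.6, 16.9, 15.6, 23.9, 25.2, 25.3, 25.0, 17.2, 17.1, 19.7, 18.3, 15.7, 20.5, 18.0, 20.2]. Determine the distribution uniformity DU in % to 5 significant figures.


Approach: apply the low-quarter distribution uniformity, DU = (mean of lowest quarter of readings / overall mean)*100.
sorted lowest 4 of 16: [15.6, 15.7, 16.9, 17.1] -> mean = 16.32500 mm
overall mean = 20.48125 mm
DU = (16.32500/20.48125)*100 = 79.707 %
Therefore the distribution uniformity DU = 79.707 %.


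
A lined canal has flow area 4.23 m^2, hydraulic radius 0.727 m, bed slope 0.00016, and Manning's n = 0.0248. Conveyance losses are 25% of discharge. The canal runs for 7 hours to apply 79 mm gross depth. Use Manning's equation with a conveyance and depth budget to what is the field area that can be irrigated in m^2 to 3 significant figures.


Approach: apply Manning's equation with a conveyance and depth budget, Q = (1/n)*A*R^(2/3)*S^(1/2); Q_field = Q*(1-loss); Area = Q_field*t/(d/1000).
Step 1 — canal discharge (Manning's equation):
  Q = (1/0.0248) * 4.23 * 0.727^(2/3) * 0.00016^(1/2) = 1.7444 m^3/s
Step 2 — delivered flow: Q_field = 1.7444*(1 - 25/100) = 1.3083 m^3/s
Step 3 — volume delivered: V = 1.3083 * 7*3600 = 32969 m^3
Step 4 — area served: A = V / (depth/1000) = 32969 / 0.079 = 417000 m^2
Therefore the field area that can be irrigated = 417000 m^2.


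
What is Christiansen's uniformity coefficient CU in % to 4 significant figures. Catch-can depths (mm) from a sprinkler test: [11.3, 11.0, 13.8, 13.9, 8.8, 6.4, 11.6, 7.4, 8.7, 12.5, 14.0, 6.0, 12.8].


Approach: apply Christiansen's uniformity coefficient, CU = (1 - mean_abs_deviation/mean)*100.
mean = 10.6308 mm
mean |d_i - mean| = 2.43905 mm
CU = (1 - 2.43905/10.6308)*100 = 77.06 %
Therefore Christiansen's uniformity coefficient CU = 77.06 %.


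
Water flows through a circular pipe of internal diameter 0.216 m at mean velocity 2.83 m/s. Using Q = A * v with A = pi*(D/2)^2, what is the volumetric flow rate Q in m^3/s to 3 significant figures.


A = pi*(0.216/2)^2 = 0.036644 m^2
Q = 0.036644 * 2.83 = 0.104 m^3/s
Therefore the volumetric flow rate Q = 0.104 m^3/s.


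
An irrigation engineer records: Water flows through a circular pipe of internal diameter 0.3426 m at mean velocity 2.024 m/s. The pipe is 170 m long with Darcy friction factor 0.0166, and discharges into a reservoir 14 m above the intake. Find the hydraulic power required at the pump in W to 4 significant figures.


Approach: apply continuity + Darcy-Weisbach + hydraulic power, Q = A*v; hf = f*(L/D)*(v^2/(2g)); H = static + hf; P = rho*g*Q*H.
Step 1 — flow rate (continuity, Q = A*v):
  A = pi*(0.3426/2)^2 = 0.0921859 m^2
  Q = 0.0921859 * 2.024 = 0.186584 m^3/s
Step 2 — friction head loss (Darcy-Weisbach):
  hf = 0.0166 * (170/0.3426) * (2.024^2 / (2*9.81))
  hf = 1.71985 m
Step 3 — total head: H = 14 + 1.71985 = 15.7199 m
Step 4 — hydraulic power (P = rho*g*Q*H):
  P = 1000 * 9.81 * 0.186584 * 15.7199 = 28770 W
Therefore the hydraulic power required at the pump = 28770 W.


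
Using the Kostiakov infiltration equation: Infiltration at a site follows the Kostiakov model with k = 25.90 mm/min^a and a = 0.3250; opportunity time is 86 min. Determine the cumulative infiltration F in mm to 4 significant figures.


Approach: apply the Kostiakov infiltration equation, F = k*t^a.
F = 25.90 * 86^0.3250 = 110.2 mm
Therefore the cumulative infiltration F = 110.2 mm.


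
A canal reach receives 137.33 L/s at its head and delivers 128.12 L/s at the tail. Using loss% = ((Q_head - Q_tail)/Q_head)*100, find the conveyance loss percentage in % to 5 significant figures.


loss = ((137.33 - 128.12)/137.33)*100 = 6.7065 %
Therefore the conveyance loss percentage = 6.7065 %.


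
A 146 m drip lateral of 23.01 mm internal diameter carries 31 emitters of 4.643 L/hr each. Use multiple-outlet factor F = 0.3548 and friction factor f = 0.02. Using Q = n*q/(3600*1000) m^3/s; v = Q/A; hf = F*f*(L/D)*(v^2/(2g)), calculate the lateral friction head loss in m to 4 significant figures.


Q = 31*4.643/(3600*1000) = 3.99814e-05 m^3/s
A = pi*(23.01e-3/2)^2 = 4.15837e-04 m^2, so v = Q/A = 0.0961468 m/s
hf = 0.3548*0.02*(146/0.02301)*(0.0961468^2/(2*9.81)) = 0.02121 m
Therefore the lateral friction head loss = 0.02121 m.


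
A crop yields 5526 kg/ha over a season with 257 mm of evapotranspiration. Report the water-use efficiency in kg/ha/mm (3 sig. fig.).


Approach: apply the water-use efficiency ratio, WUE = yield/ET.
WUE = 5526 / 257 = 21.5 kg/ha/mm
Therefore the water-use efficiency = 21.5 kg/ha/mm.


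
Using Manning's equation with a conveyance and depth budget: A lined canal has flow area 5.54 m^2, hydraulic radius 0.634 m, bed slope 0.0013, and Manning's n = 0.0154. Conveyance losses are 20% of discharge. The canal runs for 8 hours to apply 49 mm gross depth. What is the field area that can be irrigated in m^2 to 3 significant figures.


Approach: apply Manning's equation with a conveyance and depth budget, Q = (1/n)*A*R^(2/3)*S^(1/2); Q_field = Q*(1-loss); Area = Q_field*t/(d/1000).
Step 1 — canal discharge (Manning's equation):
  Q = (1/0.0154) * 5.54 * 0.634^(2/3) * 0.0013^(1/2) = 9.5724 m^3/s
Step 2 — delivered flow: Q_field = 9.5724*(1 - 20/100) = 7.6579 m^3/s
Step 3 — volume delivered: V = 7.6579 * 8*3600 = 220550 m^3
Step 4 — area served: A = V / (depth/1000) = 220550 / 0.049 = 4500000 m^2
Therefore the field area that can be irrigated = 4500000 m^2.


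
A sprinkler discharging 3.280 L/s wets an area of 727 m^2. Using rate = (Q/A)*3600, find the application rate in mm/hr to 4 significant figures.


rate = (3.280 / 727) * 3600 = 16.24 mm/hr
Therefore the application rate = 16.24 mm/hr.


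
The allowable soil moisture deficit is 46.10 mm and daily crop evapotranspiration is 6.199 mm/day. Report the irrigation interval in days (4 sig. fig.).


Approach: apply the irrigation interval relation, interval = SMD / ETc.
interval = 46.10 / 6.199 = 7.437 days
Therefore the irrigation interval = 7.437 days.


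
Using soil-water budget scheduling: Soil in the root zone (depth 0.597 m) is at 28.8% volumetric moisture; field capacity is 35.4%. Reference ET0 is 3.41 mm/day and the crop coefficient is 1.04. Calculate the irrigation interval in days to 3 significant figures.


Approach: apply soil-water budget scheduling, SMD = (FC-theta)/100*depth*1000; ETc = ET0*Kc; interval = SMD/ETc.
Step 1 — soil moisture deficit:
  SMD = (35.4 - 28.8)/100 * 0.597 * 1000 = 39.402 mm
Step 2 — daily crop ET (ETc = ET0*Kc):
  ETc = 3.41 * 1.04 = 3.5464 mm/day
Step 3 — irrigation interval (SMD/ETc):
  interval = 39.402 / 3.5464 = 11.1 days
Therefore the irrigation interval = 11.1 days.


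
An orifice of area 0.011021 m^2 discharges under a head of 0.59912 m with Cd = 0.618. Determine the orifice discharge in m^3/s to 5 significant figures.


Approach: apply the orifice equation, Q = Cd*A*sqrt(2*g*h).
Q = 0.618 * 0.011021 * sqrt(2*9.81*0.59912) = 0.023352 m^3/s
Therefore the orifice discharge = 0.023352 m^3/s.


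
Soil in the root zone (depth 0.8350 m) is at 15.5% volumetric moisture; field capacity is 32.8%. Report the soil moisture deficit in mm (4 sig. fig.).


Approach: apply the soil moisture deficit relation, SMD = (FC - theta)/100 * depth * 1000.
SMD = (32.8 - 15.5)/100 * 0.8350 * 1000 = 144.5 mm
Therefore the soil moisture deficit = 144.5 mm.


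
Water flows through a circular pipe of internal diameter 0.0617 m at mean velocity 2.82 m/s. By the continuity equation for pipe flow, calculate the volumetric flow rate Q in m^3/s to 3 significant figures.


Approach: apply the continuity equation for pipe flow, Q = A * v with A = pi*(D/2)^2.
A = pi*(0.0617/2)^2 = 0.0029899 m^2
Q = 0.0029899 * 2.82 = 0.00843 m^3/s
Therefore the volumetric flow rate Q = 0.00843 m^3/s.


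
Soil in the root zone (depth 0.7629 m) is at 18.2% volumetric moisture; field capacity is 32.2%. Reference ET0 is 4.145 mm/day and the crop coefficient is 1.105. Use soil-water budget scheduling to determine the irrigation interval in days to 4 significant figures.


Approach: apply soil-water budget scheduling, SMD = (FC-theta)/100*depth*1000; ETc = ET0*Kc; interval = SMD/ETc.
Step 1 — soil moisture deficit:
  SMD = (32.2 - 18.2)/100 * 0.7629 * 1000 = 106.806 mm
Step 2 — daily crop ET (ETc = ET0*Kc):
  ETc = 4.145 * 1.105 = 4.58022 mm/day
Step 3 — irrigation interval (SMD/ETc):
  interval = 106.806 / 4.58022 = 23.32 days
Therefore the irrigation interval = 23.32 days.


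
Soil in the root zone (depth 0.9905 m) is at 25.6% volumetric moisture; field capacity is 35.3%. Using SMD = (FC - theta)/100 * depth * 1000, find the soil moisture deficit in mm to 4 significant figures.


SMD = (35.3 - 25.6)/100 * 0.9905 * 1000 = 96.08 mm
Therefore the soil moisture deficit = 96.08 mm.


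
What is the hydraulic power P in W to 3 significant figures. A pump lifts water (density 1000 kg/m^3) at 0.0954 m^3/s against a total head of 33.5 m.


Approach: apply the hydraulic power relation, P = rho*g*Q*H.
P = 1000 * 9.81 * 0.0954 * 33.5 = 31400 W
Therefore the hydraulic power P = 31400 W.


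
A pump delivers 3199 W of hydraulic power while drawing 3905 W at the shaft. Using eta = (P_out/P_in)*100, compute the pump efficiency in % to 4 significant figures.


eta = (3199 / 3905) * 100 = 81.92 %
Therefore the pump efficiency = 81.92 %.


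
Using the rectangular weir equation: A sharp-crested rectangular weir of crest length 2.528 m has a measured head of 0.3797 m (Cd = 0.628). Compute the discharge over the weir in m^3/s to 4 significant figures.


Approach: apply the rectangular weir equation, Q = (2/3)*Cd*L*sqrt(2g)*H^1.5.
Q = (2/3)*0.628*2.528*sqrt(2*9.81)*0.3797^1.5 = 1.097 m^3/s
Therefore the discharge over the weir = 1.097 m^3/s.


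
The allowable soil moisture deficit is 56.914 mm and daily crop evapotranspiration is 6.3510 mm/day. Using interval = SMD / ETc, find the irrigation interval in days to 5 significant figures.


interval = 56.914 / 6.3510 = 8.9614 days
Therefore the irrigation interval = 8.9614 days.


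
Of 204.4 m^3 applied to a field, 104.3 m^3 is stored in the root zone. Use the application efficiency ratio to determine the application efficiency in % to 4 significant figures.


Approach: apply the application efficiency ratio, Ea = (stored/applied)*100.
Ea = (104.3/204.4)*100 = 51.03 %
Therefore the application efficiency = 51.03 %.


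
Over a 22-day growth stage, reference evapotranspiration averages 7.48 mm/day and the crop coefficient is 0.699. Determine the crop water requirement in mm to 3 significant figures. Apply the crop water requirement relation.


Approach: apply the crop water requirement relation, CWR = ET0 * Kc * days.
CWR = 7.48 * 0.699 * 22 = 115 mm
Therefore the crop water requirement = 115 mm.


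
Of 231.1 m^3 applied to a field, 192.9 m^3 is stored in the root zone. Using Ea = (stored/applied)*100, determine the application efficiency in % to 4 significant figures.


Ea = (192.9/231.1)*100 = 83.47 %
Therefore the application efficiency = 83.47 %.


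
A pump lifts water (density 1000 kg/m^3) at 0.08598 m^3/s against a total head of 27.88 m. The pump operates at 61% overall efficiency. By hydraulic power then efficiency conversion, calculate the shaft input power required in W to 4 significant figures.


Approach: apply hydraulic power then efficiency conversion, P = rho*g*Q*H; P_in = P/eta.
Step 1 — hydraulic power (P = rho*g*Q*H):
  P = 1000 * 9.81 * 0.08598 * 27.88 = 23515.8 W
Step 2 — input power: P_in = P/eta = 23515.8 / 0.61 = 38550 W
Therefore the shaft input power required = 38550 W.


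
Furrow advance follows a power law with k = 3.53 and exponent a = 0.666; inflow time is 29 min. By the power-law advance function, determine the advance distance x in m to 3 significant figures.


Approach: apply the power-law advance function, x = k*t^a.
x = 3.53 * 29^0.666 = 33.2 m
Therefore the advance distance x = 33.2 m.


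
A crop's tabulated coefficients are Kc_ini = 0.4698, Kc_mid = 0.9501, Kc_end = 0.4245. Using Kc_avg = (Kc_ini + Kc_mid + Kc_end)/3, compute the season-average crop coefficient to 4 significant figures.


Kc_avg = (0.4698 + 0.9501 + 0.4245)/3 = 0.6148
Therefore the season-average crop coefficient = 0.6148.


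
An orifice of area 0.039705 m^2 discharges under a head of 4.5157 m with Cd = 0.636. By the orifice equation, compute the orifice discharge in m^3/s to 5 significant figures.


Approach: apply the orifice equation, Q = Cd*A*sqrt(2*g*h).
Q = 0.636 * 0.039705 * sqrt(2*9.81*4.5157) = 0.23769 m^3/s
Therefore the orifice discharge = 0.23769 m^3/s.


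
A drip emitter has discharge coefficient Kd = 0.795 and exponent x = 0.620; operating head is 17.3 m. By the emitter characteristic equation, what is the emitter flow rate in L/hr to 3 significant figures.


Approach: apply the emitter characteristic equation, q = Kd * h^x.
q = 0.795 * 17.3^0.620 = 4.66 L/hr
Therefore the emitter flow rate = 4.66 L/hr.


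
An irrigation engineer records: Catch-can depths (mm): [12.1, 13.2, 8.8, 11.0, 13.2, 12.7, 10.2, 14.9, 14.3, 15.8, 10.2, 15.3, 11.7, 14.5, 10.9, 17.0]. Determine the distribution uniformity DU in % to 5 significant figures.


Approach: apply the low-quarter distribution uniformity, DU = (mean of lowest quarter of readings / overall mean)*100.
sorted lowest 4 of 16: [8.8, 10.2, 10.2, 10.9] -> mean = 10.02500 mm
overall mean = 12.86250 mm
DU = (10.02500/12.86250)*100 = 77.940 %
Therefore the distribution uniformity DU = 77.940 %.


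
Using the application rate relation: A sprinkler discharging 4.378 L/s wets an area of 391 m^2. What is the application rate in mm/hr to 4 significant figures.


Approach: apply the application rate relation, rate = (Q/A)*3600.
rate = (4.378 / 391) * 3600 = 40.31 mm/hr
Therefore the application rate = 40.31 mm/hr.


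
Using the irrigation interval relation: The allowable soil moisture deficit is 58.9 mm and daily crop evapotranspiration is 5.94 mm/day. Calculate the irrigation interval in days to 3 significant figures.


Approach: apply the irrigation interval relation, interval = SMD / ETc.
interval = 58.9 / 5.94 = 9.92 days
Therefore the irrigation interval = 9.92 days.


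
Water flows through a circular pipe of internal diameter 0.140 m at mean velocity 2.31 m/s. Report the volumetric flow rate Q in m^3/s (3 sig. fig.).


Approach: apply the continuity equation for pipe flow, Q = A * v with A = pi*(D/2)^2.
A = pi*(0.140/2)^2 = 0.015394 m^2
Q = 0.015394 * 2.31 = 0.0356 m^3/s
Therefore the volumetric flow rate Q = 0.0356 m^3/s.


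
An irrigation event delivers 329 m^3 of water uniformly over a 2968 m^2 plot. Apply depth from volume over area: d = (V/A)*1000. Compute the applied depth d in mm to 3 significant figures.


d = (329 / 2968) * 1000 = 111 mm
Therefore the applied depth d = 111 mm.


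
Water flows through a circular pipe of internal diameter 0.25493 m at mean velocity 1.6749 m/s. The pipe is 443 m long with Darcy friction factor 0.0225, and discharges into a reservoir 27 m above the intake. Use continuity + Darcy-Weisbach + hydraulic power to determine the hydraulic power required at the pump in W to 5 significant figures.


Approach: apply continuity + Darcy-Weisbach + hydraulic power, Q = A*v; hf = f*(L/D)*(v^2/(2g)); H = static + hf; P = rho*g*Q*H.
Step 1 — flow rate (continuity, Q = A*v):
  A = pi*(0.25493/2)^2 = 0.05104248 m^2
  Q = 0.05104248 * 1.6749 = 0.08549105 m^3/s
Step 2 — friction head loss (Darcy-Weisbach):
  hf = 0.0225 * (443/0.25493) * (1.6749^2 / (2*9.81))
  hf = 5.590415 m
Step 3 — total head: H = 27 + 5.590415 = 32.59042 m
Step 4 — hydraulic power (P = rho*g*Q*H):
  P = 1000 * 9.81 * 0.08549105 * 32.59042 = 27333 W
Therefore the hydraulic power required at the pump = 27333 W.


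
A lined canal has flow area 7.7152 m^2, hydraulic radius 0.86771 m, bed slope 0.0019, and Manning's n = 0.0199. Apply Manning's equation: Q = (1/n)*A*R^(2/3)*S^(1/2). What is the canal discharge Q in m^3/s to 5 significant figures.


Q = (1/0.0199) * 7.7152 * 0.86771^(2/3) * 0.0019^(1/2) = 15.374 m^3/s
Therefore the canal discharge Q = 15.374 m^3/s.


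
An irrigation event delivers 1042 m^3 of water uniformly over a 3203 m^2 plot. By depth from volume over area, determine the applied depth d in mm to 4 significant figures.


Approach: apply depth from volume over area, d = (V/A)*1000.
d = (1042 / 3203) * 1000 = 325.3 mm
Therefore the applied depth d = 325.3 mm.


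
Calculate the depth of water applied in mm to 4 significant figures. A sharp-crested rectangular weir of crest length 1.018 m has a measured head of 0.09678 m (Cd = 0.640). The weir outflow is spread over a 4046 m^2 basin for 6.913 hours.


Approach: apply the rectangular weir equation with a volume-to-depth conversion, Q = (2/3)*Cd*L*sqrt(2g)*H^1.5; d = Q*t/A * 1000.
Step 1 — weir discharge:
  Q = (2/3)*0.640*1.018*sqrt(2*9.81)*0.09678^1.5 = 0.0579248 m^3/s
Step 2 — volume: V = 0.0579248 * 6.913*3600 = 1441.56 m^3
Step 3 — depth: d = V/A * 1000 = 1441.56/4046 * 1000 = 356.3 mm
Therefore the depth of water applied = 356.3 mm.


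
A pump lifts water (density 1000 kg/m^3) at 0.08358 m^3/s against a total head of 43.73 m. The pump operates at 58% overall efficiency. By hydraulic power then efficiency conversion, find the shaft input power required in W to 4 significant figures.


Approach: apply hydraulic power then efficiency conversion, P = rho*g*Q*H; P_in = P/eta.
Step 1 — hydraulic power (P = rho*g*Q*H):
  P = 1000 * 9.81 * 0.08358 * 43.73 = 35855.1 W
Step 2 — input power: P_in = P/eta = 35855.1 / 0.58 = 61820 W
Therefore the shaft input power required = 61820 W.


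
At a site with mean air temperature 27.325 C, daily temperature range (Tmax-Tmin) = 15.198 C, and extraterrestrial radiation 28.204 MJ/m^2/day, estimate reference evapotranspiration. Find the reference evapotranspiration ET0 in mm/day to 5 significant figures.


Approach: apply the Hargreaves-Samani method, ET0 = 0.0023*(Tmean+17.8)*sqrt(Tmax-Tmin)*0.408*Ra.
ET0 = 0.0023*(27.325+17.8)*sqrt(15.198)*0.408*28.204 = 4.6560 mm/day
Therefore the reference evapotranspiration ET0 = 4.6560 mm/day.


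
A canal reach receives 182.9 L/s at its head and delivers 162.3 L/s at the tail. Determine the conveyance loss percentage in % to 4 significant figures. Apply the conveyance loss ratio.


Approach: apply the conveyance loss ratio, loss% = ((Q_head - Q_tail)/Q_head)*100.
loss = ((182.9 - 162.3)/182.9)*100 = 11.26 %
Therefore the conveyance loss percentage = 11.26 %.


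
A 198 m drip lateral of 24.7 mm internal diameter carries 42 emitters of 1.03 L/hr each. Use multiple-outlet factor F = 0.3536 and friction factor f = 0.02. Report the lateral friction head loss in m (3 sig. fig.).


Approach: apply Darcy-Weisbach with the multiple-outlet F-factor, Q = n*q/(3600*1000) m^3/s; v = Q/A; hf = F*f*(L/D)*(v^2/(2g)).
Q = 42*1.03/(3600*1000) = 1.2017e-05 m^3/s
A = pi*(24.7e-3/2)^2 = 4.7916e-04 m^2, so v = Q/A = 0.025078 m/s
hf = 0.3536*0.02*(198/0.0247)*(0.025078^2/(2*9.81)) = 0.00182 m
Therefore the lateral friction head loss = 0.00182 m.


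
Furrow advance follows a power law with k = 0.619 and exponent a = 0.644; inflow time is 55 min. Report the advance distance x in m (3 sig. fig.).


Approach: apply the power-law advance function, x = k*t^a.
x = 0.619 * 55^0.644 = 8.17 m
Therefore the advance distance x = 8.17 m.


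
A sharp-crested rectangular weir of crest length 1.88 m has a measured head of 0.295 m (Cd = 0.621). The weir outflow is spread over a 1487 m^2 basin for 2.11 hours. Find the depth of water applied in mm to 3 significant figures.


Approach: apply the rectangular weir equation with a volume-to-depth conversion, Q = (2/3)*Cd*L*sqrt(2g)*H^1.5; d = Q*t/A * 1000.
Step 1 — weir discharge:
  Q = (2/3)*0.621*1.88*sqrt(2*9.81)*0.295^1.5 = 0.55238 m^3/s
Step 2 — volume: V = 0.55238 * 2.11*3600 = 4195.9 m^3
Step 3 — depth: d = V/A * 1000 = 4195.9/1487 * 1000 = 2820 mm
Therefore the depth of water applied = 2820 mm.


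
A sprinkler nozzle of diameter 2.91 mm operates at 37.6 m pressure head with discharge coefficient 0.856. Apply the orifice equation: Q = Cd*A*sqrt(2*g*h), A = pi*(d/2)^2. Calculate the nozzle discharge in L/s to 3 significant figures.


A = pi*(2.91e-3/2)^2 = 6.6508e-06 m^2
Q = 0.856 * 6.6508e-06 * sqrt(2*9.81*37.6) * 1000 = 0.155 L/s
Therefore the nozzle discharge = 0.155 L/s.


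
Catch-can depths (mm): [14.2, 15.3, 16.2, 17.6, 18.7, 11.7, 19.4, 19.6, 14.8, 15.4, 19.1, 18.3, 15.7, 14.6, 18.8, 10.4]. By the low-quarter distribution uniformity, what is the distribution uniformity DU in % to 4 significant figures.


Approach: apply the low-quarter distribution uniformity, DU = (mean of lowest quarter of readings / overall mean)*100.
sorted lowest 4 of 16: [10.4, 11.7, 14.2, 14.6] -> mean = 12.7250 mm
overall mean = 16.2375 mm
DU = (12.7250/16.2375)*100 = 78.37 %
Therefore the distribution uniformity DU = 78.37 %.


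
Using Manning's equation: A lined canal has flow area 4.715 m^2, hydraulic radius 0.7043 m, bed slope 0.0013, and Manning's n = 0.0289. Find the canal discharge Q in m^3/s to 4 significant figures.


Approach: apply Manning's equation, Q = (1/n)*A*R^(2/3)*S^(1/2).
Q = (1/0.0289) * 4.715 * 0.7043^(2/3) * 0.0013^(1/2) = 4.657 m^3/s
Therefore the canal discharge Q = 4.657 m^3/s.


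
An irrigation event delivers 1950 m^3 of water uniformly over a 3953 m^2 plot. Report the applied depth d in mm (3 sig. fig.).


Approach: apply depth from volume over area, d = (V/A)*1000.
d = (1950 / 3953) * 1000 = 493 mm
Therefore the applied depth d = 493 mm.


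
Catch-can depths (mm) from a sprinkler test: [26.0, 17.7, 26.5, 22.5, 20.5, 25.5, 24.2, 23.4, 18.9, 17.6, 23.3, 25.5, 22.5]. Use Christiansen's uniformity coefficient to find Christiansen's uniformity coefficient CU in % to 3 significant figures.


Approach: apply Christiansen's uniformity coefficient, CU = (1 - mean_abs_deviation/mean)*100.
mean = 22.623 mm
mean |d_i - mean| = 2.4675 mm
CU = (1 - 2.4675/22.623)*100 = 89.1 %
Therefore Christiansen's uniformity coefficient CU = 89.1 %.


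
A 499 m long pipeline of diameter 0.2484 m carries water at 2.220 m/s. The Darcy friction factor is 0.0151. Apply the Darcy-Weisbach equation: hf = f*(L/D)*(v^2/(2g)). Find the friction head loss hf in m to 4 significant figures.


hf = 0.0151 * (499/0.2484) * (2.220^2 / (2*9.81))
hf = 7.620 m
Therefore the friction head loss hf = 7.620 m.


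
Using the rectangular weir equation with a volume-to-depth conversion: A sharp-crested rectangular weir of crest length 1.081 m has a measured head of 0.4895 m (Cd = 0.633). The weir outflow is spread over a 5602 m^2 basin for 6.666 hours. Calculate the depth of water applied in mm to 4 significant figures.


Approach: apply the rectangular weir equation with a volume-to-depth conversion, Q = (2/3)*Cd*L*sqrt(2g)*H^1.5; d = Q*t/A * 1000.
Step 1 — weir discharge:
  Q = (2/3)*0.633*1.081*sqrt(2*9.81)*0.4895^1.5 = 0.692017 m^3/s
Step 2 — volume: V = 0.692017 * 6.666*3600 = 16606.7 m^3
Step 3 — depth: d = V/A * 1000 = 16606.7/5602 * 1000 = 2964 mm
Therefore the depth of water applied = 2964 mm.


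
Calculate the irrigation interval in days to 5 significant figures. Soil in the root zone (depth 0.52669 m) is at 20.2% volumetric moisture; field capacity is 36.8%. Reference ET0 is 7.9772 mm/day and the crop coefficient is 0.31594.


Approach: apply soil-water budget scheduling, SMD = (FC-theta)/100*depth*1000; ETc = ET0*Kc; interval = SMD/ETc.
Step 1 — soil moisture deficit:
  SMD = (36.8 - 20.2)/100 * 0.52669 * 1000 = 87.43054 mm
Step 2 — daily crop ET (ETc = ET0*Kc):
  ETc = 7.9772 * 0.31594 = 2.520317 mm/day
Step 3 — irrigation interval (SMD/ETc):
  interval = 87.43054 / 2.520317 = 34.690 days
Therefore the irrigation interval = 34.690 days.


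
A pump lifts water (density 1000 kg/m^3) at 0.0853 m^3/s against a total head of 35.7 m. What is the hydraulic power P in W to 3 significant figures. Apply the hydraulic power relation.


Approach: apply the hydraulic power relation, P = rho*g*Q*H.
P = 1000 * 9.81 * 0.0853 * 35.7 = 29900 W
Therefore the hydraulic power P = 29900 W.


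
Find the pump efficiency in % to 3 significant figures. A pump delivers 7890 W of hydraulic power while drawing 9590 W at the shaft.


Approach: apply the efficiency ratio, eta = (P_out/P_in)*100.
eta = (7890 / 9590) * 100 = 82.3 %
Therefore the pump efficiency = 82.3 %.


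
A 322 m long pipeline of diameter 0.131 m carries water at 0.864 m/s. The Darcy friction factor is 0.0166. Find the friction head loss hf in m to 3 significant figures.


Approach: apply the Darcy-Weisbach equation, hf = f*(L/D)*(v^2/(2g)).
hf = 0.0166 * (322/0.131) * (0.864^2 / (2*9.81))
hf = 1.55 m
Therefore the friction head loss hf = 1.55 m.


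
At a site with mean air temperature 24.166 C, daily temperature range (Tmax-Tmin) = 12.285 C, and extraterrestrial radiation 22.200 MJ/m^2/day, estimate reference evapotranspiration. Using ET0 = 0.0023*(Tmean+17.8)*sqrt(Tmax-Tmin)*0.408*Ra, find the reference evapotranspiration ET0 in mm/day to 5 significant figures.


ET0 = 0.0023*(24.166+17.8)*sqrt(12.285)*0.408*22.200 = 3.0643 mm/day
Therefore the reference evapotranspiration ET0 = 3.0643 mm/day.


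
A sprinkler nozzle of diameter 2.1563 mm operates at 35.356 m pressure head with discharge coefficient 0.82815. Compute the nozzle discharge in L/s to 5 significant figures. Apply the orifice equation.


Approach: apply the orifice equation, Q = Cd*A*sqrt(2*g*h), A = pi*(d/2)^2.
A = pi*(2.1563e-3/2)^2 = 3.651811e-06 m^2
Q = 0.82815 * 3.651811e-06 * sqrt(2*9.81*35.356) * 1000 = 0.079652 L/s
Therefore the nozzle discharge = 0.079652 L/s.


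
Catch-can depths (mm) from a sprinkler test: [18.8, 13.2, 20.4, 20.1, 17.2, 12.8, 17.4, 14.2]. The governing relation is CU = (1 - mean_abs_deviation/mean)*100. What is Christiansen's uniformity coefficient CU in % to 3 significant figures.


mean = 16.762 mm
mean |d_i - mean| = 2.5219 mm
CU = (1 - 2.5219/16.762)*100 = 85.0 %
Therefore Christiansen's uniformity coefficient CU = 85.0 %.


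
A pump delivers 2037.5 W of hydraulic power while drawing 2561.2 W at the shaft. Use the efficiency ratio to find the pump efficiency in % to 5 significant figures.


Approach: apply the efficiency ratio, eta = (P_out/P_in)*100.
eta = (2037.5 / 2561.2) * 100 = 79.553 %
Therefore the pump efficiency = 79.553 %.


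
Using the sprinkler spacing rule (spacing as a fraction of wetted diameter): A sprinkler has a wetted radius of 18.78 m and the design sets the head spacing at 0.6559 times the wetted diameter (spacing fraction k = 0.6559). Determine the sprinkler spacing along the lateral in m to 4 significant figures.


Approach: apply the sprinkler spacing rule (spacing as a fraction of wetted diameter), S = k*(2*R).
S = 0.6559 * (2 * 18.78) = 24.64 m
Therefore the sprinkler spacing along the lateral = 24.64 m.


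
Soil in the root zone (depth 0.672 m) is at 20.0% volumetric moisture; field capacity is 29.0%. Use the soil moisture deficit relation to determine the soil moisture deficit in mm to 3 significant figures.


Approach: apply the soil moisture deficit relation, SMD = (FC - theta)/100 * depth * 1000.
SMD = (29.0 - 20.0)/100 * 0.672 * 1000 = 60.5 mm
Therefore the soil moisture deficit = 60.5 mm.


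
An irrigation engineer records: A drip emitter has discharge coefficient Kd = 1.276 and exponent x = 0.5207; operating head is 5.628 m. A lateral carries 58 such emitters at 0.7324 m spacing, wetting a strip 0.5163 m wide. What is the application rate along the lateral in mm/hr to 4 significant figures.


Approach: apply the emitter equation with a lateral mass balance, q = Kd*h^x; Q = n*q; rate = Q/(n*spacing*width).
Step 1 — single emitter flow (q = Kd*h^x):
  q = 1.276 * 5.628^0.5207 = 3.13733 L/hr
Step 2 — total lateral flow: Q = 58 * 3.13733 = 181.965 L/hr
Step 3 — wetted area: A = 58 * 0.7324 * 0.5163 = 21.9320 m^2
Step 4 — application rate: Q/A = 181.965/21.9320 = 8.297 mm/hr
Therefore the application rate along the lateral = 8.297 mm/hr.


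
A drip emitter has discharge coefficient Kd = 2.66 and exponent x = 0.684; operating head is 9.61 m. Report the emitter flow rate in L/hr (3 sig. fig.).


Approach: apply the emitter characteristic equation, q = Kd * h^x.
q = 2.66 * 9.61^0.684 = 12.5 L/hr
Therefore the emitter flow rate = 12.5 L/hr.


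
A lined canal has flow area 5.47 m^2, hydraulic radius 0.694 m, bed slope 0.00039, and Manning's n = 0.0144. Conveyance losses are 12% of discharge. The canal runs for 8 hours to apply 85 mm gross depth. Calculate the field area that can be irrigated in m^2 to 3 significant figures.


Approach: apply Manning's equation with a conveyance and depth budget, Q = (1/n)*A*R^(2/3)*S^(1/2); Q_field = Q*(1-loss); Area = Q_field*t/(d/1000).
Step 1 — canal discharge (Manning's equation):
  Q = (1/0.0144) * 5.47 * 0.694^(2/3) * 0.00039^(1/2) = 5.8803 m^3/s
Step 2 — delivered flow: Q_field = 5.8803*(1 - 12/100) = 5.1746 m^3/s
Step 3 — volume delivered: V = 5.1746 * 8*3600 = 149030 m^3
Step 4 — area served: A = V / (depth/1000) = 149030 / 0.085 = 1750000 m^2
Therefore the field area that can be irrigated = 1750000 m^2.


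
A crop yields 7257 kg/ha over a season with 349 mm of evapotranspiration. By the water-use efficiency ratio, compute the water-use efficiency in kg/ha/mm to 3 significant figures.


Approach: apply the water-use efficiency ratio, WUE = yield/ET.
WUE = 7257 / 349 = 20.8 kg/ha/mm
Therefore the water-use efficiency = 20.8 kg/ha/mm.


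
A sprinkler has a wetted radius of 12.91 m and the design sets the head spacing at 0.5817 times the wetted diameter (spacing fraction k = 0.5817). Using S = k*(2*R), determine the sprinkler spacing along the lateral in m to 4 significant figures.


S = 0.5817 * (2 * 12.91) = 15.02 m
Therefore the sprinkler spacing along the lateral = 15.02 m.


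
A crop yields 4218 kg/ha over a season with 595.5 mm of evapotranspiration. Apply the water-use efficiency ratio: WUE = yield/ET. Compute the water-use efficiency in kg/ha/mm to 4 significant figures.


WUE = 4218 / 595.5 = 7.083 kg/ha/mm
Therefore the water-use efficiency = 7.083 kg/ha/mm.


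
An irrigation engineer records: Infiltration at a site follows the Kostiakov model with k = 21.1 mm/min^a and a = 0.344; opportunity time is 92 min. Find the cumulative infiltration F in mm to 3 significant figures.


Approach: apply the Kostiakov infiltration equation, F = k*t^a.
F = 21.1 * 92^0.344 = 100.0 mm
Therefore the cumulative infiltration F = 100.0 mm.


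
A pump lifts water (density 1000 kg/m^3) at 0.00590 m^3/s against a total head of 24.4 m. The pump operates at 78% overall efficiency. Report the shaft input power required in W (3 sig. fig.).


Approach: apply hydraulic power then efficiency conversion, P = rho*g*Q*H; P_in = P/eta.
Step 1 — hydraulic power (P = rho*g*Q*H):
  P = 1000 * 9.81 * 0.00590 * 24.4 = 1412.2 W
Step 2 — input power: P_in = P/eta = 1412.2 / 0.78 = 1810 W
Therefore the shaft input power required = 1810 W.
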